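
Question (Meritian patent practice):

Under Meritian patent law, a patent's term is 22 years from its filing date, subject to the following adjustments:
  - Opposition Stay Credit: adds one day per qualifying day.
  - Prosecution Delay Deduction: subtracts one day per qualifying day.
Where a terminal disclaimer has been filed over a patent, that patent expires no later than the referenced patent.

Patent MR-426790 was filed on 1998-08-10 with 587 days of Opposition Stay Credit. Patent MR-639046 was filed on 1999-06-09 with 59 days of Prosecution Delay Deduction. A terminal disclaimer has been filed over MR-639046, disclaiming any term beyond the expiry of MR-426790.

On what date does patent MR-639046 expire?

Natural term of MR-639046:
  Base: filing + 22 years → 9 June 2021.
  Prosecution Delay Deduction: −59 days → 11 April 2021.
Expiry of referenced patent MR-426790:
  Base: filing + 22 years → 10 August 2020.
  Opposition Stay Credit: +587 days → 20 March 2022.
Terminal disclaimer: MR-639046 expires on the earlier of 11 April 2021 and 20 March 2022.

2021-04-11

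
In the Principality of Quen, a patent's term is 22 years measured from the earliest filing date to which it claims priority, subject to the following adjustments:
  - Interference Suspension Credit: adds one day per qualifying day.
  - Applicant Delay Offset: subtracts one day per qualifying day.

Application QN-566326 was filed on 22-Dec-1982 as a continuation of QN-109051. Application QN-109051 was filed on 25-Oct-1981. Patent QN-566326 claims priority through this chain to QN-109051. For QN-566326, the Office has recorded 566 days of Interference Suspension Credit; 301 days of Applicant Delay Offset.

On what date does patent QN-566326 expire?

Earliest priority filing: 25 October 1981.
Base term: 25 October 1981 + 22 years → 25 October 2003.
Interference Suspension Credit: +566 days → 13 May 2005.
Applicant Delay Offset: −301 days → 16 July 2004.

July 16, 2004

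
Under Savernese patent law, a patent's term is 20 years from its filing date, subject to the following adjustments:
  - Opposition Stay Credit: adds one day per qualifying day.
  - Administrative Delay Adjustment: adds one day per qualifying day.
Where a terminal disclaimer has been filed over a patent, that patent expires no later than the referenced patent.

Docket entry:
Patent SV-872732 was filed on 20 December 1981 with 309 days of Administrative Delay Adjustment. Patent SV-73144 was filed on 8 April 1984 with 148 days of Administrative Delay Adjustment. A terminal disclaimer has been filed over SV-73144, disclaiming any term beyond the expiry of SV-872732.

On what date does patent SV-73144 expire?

Natural term of SV-73144:
  Base: filing + 20 years → 8 April 2004.
  Administrative Delay Adjustment: +148 days → 3 September 2004.
Expiry of referenced patent SV-872732:
  Base: filing + 20 years → 20 December 2001.
  Administrative Delay Adjustment: +309 days → 25 October 2002.
Terminal disclaimer: SV-73144 expires on the earlier of 3 September 2004 and 25 October 2002.

2002-10-25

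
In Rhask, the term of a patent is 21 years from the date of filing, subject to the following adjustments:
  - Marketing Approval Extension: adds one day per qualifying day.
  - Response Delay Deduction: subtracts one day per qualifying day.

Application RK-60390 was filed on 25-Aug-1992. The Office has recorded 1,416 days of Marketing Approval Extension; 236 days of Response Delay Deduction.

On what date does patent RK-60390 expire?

Base term: filing date + 21 years → 25 August 2013.
Marketing Approval Extension: +1416 days → 11 July 2017.
Response Delay Deduction: −236 days → 17 November 2016.

2016-11-17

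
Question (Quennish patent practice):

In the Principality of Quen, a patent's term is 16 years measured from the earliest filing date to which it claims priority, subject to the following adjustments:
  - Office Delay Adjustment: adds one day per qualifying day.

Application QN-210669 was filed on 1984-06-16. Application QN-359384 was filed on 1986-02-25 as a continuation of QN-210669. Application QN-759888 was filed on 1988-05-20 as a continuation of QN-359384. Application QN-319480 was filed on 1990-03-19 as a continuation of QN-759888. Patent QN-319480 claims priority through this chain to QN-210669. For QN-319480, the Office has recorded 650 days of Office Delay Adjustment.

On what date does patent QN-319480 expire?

March 28, 2002

Earliest priority filing: 16 June 1984.
Base term: 16 June 1984 + 16 years → 16 June 2000.
Office Delay Adjustment: +650 days → 28 March 2002.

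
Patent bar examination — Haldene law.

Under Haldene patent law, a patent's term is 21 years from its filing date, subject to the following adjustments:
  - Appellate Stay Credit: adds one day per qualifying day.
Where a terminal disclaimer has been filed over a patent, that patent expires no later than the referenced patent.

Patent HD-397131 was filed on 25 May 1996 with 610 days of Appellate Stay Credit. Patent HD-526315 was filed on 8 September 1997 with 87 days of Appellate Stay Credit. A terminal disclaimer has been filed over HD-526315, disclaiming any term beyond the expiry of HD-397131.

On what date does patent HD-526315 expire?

Natural term of HD-526315:
  Base: filing + 21 years → 8 September 2018.
  Appellate Stay Credit: +87 days → 4 December 2018.
Expiry of referenced patent HD-397131:
  Base: filing + 21 years → 25 May 2017.
  Appellate Stay Credit: +610 days → 25 January 2019.
Terminal disclaimer: HD-526315 expires on the earlier of 4 December 2018 and 25 January 2019.

December 4, 2018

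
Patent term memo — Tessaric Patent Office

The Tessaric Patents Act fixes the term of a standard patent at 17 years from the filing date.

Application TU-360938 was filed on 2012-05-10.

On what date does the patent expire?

May 10, 2029

Filing date + 17 years → 10 May 2029.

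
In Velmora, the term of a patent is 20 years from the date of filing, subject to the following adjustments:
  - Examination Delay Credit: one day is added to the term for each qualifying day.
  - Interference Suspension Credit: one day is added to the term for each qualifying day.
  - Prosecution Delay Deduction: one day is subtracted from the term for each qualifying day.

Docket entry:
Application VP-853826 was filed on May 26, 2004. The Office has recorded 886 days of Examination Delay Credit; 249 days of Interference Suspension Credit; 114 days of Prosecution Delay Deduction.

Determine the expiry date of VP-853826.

Base term: filing date + 20 years → 26 May 2024.
Examination Delay Credit: +886 days → 29 October 2026.
Interference Suspension Credit: +249 days → 5 July 2027.
Prosecution Delay Deduction: −114 days → 13 March 2027.

2027-03-13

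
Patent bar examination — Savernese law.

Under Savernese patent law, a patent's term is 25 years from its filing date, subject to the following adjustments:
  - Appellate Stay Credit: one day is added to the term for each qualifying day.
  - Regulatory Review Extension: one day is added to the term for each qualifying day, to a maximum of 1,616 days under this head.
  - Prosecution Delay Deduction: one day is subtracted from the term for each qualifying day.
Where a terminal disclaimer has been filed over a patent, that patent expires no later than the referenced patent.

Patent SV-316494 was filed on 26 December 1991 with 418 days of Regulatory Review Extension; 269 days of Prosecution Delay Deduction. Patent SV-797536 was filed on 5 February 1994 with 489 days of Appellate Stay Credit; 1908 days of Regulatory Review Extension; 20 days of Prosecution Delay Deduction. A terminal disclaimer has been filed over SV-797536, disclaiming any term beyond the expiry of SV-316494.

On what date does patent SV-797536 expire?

May 24, 2017

Natural term of SV-797536:
  Base: filing + 25 years → 5 February 2019.
  Appellate Stay Credit: +489 days → 8 June 2020.
  Regulatory Review Extension: 1908 days claimed exceeds the 1616-day cap, so +1616 days → 10 November 2024.
  Prosecution Delay Deduction: −20 days → 21 October 2024.
Expiry of referenced patent SV-316494:
  Base: filing + 25 years → 26 December 2016.
  Regulatory Review Extension: 418 days (within the 1616-day cap) → +418 days → 17 February 2018.
  Prosecution Delay Deduction: −269 days → 24 May 2017.
Terminal disclaimer: SV-797536 expires on the earlier of 21 October 2024 and 24 May 2017.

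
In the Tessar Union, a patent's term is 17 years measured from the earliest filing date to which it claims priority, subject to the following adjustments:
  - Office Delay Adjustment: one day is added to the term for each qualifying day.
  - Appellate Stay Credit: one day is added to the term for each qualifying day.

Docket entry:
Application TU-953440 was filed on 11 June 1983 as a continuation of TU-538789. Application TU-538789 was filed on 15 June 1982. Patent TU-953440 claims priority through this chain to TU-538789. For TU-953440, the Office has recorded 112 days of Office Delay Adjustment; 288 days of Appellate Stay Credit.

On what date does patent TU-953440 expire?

Earliest priority filing: 15 June 1982.
Base term: 15 June 1982 + 17 years → 15 June 1999.
Office Delay Adjustment: +112 days → 5 October 1999.
Appellate Stay Credit: +288 days → 19 July 2000.

2000-07-19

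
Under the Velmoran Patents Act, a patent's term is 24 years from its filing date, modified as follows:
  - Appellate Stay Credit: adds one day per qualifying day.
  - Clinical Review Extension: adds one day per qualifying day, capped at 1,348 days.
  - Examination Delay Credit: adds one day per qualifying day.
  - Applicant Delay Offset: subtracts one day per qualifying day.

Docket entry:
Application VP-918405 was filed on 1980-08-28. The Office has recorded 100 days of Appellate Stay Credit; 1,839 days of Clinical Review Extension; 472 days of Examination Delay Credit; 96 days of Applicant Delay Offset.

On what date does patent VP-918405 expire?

August 26, 2009

Base term: filing date + 24 years → 28 August 2004.
Appellate Stay Credit: +100 days → 6 December 2004.
Clinical Review Extension: 1839 days claimed exceeds the 1348-day cap, so +1348 days → 15 August 2008.
Examination Delay Credit: +472 days → 30 November 2009.
Applicant Delay Offset: −96 days → 26 August 2009.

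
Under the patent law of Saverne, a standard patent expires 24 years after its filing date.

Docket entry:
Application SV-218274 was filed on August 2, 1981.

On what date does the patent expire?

2005-08-02

Filing date + 24 years → 2 August 2005.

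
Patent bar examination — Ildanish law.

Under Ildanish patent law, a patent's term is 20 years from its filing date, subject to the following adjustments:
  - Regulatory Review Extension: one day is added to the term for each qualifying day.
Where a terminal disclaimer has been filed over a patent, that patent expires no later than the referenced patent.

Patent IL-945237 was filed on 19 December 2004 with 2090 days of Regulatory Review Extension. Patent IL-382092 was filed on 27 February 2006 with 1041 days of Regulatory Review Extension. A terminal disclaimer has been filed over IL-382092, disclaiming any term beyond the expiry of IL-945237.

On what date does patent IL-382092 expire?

Natural term of IL-382092:
  Base: filing + 20 years → 27 February 2026.
  Regulatory Review Extension: +1041 days → 3 January 2029.
Expiry of referenced patent IL-945237:
  Base: filing + 20 years → 19 December 2024.
  Regulatory Review Extension: +2090 days → 9 September 2030.
Terminal disclaimer: IL-382092 expires on the earlier of 3 January 2029 and 9 September 2030.

2029-01-03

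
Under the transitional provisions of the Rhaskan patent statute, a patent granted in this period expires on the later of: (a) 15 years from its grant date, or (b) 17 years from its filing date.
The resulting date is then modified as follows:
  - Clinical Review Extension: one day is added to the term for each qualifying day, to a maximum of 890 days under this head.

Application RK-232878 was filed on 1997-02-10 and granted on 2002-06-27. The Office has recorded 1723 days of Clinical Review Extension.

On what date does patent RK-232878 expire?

December 4, 2019

(a) grant + 15 years → 27 June 2017.
(b) filing + 17 years → 10 February 2014.
Later of the two: 27 June 2017.
Clinical Review Extension: 1723 days claimed exceeds the 890-day cap, so +890 days → 4 December 2019.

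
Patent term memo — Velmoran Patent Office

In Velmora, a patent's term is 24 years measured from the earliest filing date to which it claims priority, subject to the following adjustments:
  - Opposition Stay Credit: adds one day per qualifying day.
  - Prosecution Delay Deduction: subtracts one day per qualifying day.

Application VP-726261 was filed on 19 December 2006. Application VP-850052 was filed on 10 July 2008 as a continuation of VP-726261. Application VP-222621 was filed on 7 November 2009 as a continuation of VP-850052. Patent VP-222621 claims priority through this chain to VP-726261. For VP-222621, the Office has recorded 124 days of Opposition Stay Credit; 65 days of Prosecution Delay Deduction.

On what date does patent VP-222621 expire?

2031-02-16

Earliest priority filing: 19 December 2006.
Base term: 19 December 2006 + 24 years → 19 December 2030.
Opposition Stay Credit: +124 days → 22 April 2031.
Prosecution Delay Deduction: −65 days → 16 February 2031.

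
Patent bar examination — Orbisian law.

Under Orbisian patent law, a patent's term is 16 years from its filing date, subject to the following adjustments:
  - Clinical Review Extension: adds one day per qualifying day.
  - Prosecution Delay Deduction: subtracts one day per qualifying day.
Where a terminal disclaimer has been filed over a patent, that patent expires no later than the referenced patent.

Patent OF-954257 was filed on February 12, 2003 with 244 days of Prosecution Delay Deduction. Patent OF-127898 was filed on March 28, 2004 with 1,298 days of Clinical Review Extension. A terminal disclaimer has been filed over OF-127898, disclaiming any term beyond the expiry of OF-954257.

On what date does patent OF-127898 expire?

Natural term of OF-127898:
  Base: filing + 16 years → 28 March 2020.
  Clinical Review Extension: +1298 days → 17 October 2023.
Expiry of referenced patent OF-954257:
  Base: filing + 16 years → 12 February 2019.
  Prosecution Delay Deduction: −244 days → 13 June 2018.
Terminal disclaimer: OF-127898 expires on the earlier of 17 October 2023 and 13 June 2018.

June 13, 2018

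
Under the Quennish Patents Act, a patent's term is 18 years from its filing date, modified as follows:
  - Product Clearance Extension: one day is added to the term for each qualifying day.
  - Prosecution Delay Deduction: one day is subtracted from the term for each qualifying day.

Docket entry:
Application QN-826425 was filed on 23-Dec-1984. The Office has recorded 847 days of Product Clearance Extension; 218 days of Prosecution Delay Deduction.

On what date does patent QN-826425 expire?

September 12, 2004

Base term: filing date + 18 years → 23 December 2002.
Product Clearance Extension: +847 days → 18 April 2005.
Prosecution Delay Deduction: −218 days → 12 September 2004.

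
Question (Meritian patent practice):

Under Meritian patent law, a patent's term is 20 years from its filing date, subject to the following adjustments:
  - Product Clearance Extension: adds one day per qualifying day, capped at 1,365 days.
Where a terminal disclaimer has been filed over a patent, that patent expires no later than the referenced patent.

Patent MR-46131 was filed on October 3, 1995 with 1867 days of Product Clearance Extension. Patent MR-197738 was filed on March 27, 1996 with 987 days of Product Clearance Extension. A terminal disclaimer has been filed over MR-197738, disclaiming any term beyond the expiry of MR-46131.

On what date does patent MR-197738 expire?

2018-12-09

Natural term of MR-197738:
  Base: filing + 20 years → 27 March 2016.
  Product Clearance Extension: 987 days (within the 1365-day cap) → +987 days → 9 December 2018.
Expiry of referenced patent MR-46131:
  Base: filing + 20 years → 3 October 2015.
  Product Clearance Extension: 1867 days claimed exceeds the 1365-day cap, so +1365 days → 29 June 2019.
Terminal disclaimer: MR-197738 expires on the earlier of 9 December 2018 and 29 June 2019.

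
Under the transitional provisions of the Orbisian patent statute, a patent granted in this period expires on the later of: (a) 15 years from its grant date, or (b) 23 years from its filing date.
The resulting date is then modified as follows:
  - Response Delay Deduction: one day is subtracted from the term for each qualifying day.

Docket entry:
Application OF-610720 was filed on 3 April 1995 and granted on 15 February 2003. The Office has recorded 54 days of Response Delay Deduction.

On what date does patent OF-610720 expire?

2018-02-08

(a) grant + 15 years → 15 February 2018.
(b) filing + 23 years → 3 April 2018.
Later of the two: 3 April 2018.
Response Delay Deduction: −54 days → 8 February 2018.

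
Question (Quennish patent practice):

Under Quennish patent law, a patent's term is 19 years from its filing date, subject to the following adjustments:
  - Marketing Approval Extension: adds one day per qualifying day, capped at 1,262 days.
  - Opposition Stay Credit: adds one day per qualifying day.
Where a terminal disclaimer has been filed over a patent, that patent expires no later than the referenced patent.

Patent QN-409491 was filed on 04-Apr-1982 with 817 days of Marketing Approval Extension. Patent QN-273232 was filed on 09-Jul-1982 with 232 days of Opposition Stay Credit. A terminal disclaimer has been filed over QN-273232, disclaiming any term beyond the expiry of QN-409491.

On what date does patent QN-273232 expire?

February 26, 2002

Natural term of QN-273232:
  Base: filing + 19 years → 9 July 2001.
  Opposition Stay Credit: +232 days → 26 February 2002.
Expiry of referenced patent QN-409491:
  Base: filing + 19 years → 4 April 2001.
  Marketing Approval Extension: 817 days (within the 1262-day cap) → +817 days → 30 June 2003.
Terminal disclaimer: QN-273232 expires on the earlier of 26 February 2002 and 30 June 2003.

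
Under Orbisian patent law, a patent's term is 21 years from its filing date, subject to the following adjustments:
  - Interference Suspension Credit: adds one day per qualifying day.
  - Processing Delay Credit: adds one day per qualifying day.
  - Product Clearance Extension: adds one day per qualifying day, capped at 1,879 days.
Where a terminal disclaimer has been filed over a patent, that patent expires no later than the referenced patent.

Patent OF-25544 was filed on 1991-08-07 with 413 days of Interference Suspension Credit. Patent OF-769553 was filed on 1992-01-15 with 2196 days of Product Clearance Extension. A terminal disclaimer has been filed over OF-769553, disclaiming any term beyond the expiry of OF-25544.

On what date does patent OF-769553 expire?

Natural term of OF-769553:
  Base: filing + 21 years → 15 January 2013.
  Product Clearance Extension: 2196 days claimed exceeds the 1879-day cap, so +1879 days → 9 March 2018.
Expiry of referenced patent OF-25544:
  Base: filing + 21 years → 7 August 2012.
  Interference Suspension Credit: +413 days → 24 September 2013.
Terminal disclaimer: OF-769553 expires on the earlier of 9 March 2018 and 24 September 2013.

September 24, 2013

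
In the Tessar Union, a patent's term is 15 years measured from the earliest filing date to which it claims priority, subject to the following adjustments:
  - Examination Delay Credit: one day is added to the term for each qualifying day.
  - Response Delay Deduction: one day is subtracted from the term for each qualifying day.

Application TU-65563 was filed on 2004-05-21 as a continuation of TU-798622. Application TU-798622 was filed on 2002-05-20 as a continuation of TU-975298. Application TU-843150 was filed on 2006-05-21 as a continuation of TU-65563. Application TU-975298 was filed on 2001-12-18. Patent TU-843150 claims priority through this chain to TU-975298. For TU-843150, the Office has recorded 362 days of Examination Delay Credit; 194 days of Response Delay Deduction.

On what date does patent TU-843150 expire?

Earliest priority filing: 18 December 2001.
Base term: 18 December 2001 + 15 years → 18 December 2016.
Examination Delay Credit: +362 days → 15 December 2017.
Response Delay Deduction: −194 days → 4 June 2017.

June 4, 2017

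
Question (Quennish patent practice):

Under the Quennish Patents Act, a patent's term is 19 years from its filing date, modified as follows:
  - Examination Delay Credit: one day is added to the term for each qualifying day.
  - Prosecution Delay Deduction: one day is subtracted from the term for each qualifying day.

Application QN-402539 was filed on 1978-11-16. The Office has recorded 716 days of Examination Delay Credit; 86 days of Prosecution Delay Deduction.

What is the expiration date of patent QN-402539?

Base term: filing date + 19 years → 16 November 1997.
Examination Delay Credit: +716 days → 2 November 1999.
Prosecution Delay Deduction: −86 days → 8 August 1999.

1999-08-08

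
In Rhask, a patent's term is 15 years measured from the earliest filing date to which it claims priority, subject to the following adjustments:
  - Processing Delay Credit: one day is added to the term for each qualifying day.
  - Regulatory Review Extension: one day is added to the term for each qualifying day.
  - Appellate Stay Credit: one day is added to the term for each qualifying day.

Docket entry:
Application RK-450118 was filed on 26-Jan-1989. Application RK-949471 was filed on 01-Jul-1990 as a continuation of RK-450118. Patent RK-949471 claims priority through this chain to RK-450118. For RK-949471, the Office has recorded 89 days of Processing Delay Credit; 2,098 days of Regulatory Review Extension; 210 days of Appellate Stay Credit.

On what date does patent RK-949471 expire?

2010-08-19

Earliest priority filing: 26 January 1989.
Base term: 26 January 1989 + 15 years → 26 January 2004.
Processing Delay Credit: +89 days → 24 April 2004.
Regulatory Review Extension: +2098 days → 21 January 2010.
Appellate Stay Credit: +210 days → 19 August 2010.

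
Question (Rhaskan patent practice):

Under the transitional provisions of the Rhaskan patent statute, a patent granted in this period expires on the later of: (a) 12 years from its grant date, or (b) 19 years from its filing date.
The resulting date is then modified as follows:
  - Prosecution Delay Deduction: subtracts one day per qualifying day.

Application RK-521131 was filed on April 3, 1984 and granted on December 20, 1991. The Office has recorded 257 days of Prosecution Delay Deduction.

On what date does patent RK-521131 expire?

2003-04-07

(a) grant + 12 years → 20 December 2003.
(b) filing + 19 years → 3 April 2003.
Later of the two: 20 December 2003.
Prosecution Delay Deduction: −257 days → 7 April 2003.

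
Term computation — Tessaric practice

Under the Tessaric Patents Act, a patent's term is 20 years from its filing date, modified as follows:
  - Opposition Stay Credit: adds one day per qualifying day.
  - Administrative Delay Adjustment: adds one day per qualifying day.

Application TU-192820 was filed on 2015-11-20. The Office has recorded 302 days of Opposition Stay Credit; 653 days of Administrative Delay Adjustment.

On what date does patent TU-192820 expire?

Base term: filing date + 20 years → 20 November 2035.
Opposition Stay Credit: +302 days → 17 September 2036.
Administrative Delay Adjustment: +653 days → 2 July 2038.

2038-07-02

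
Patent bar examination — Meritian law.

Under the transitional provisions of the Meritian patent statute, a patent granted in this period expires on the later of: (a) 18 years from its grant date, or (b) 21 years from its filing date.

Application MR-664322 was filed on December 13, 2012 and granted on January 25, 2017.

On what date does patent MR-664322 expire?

January 25, 2035

(a) grant + 18 years → 25 January 2035.
(b) filing + 21 years → 13 December 2033.
Later of the two: 25 January 2035.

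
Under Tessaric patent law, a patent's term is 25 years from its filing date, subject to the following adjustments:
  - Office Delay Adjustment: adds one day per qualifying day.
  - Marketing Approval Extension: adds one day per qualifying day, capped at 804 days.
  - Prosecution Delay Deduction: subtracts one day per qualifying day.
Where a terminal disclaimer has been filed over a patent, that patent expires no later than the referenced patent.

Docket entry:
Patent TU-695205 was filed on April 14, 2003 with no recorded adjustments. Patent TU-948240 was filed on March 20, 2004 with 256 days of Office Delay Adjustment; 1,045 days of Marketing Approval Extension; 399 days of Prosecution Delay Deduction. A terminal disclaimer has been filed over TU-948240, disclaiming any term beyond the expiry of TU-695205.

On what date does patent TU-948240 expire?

Natural term of TU-948240:
  Base: filing + 25 years → 20 March 2029.
  Office Delay Adjustment: +256 days → 1 December 2029.
  Marketing Approval Extension: 1045 days claimed exceeds the 804-day cap, so +804 days → 13 February 2032.
  Prosecution Delay Deduction: −399 days → 10 January 2031.
Expiry of referenced patent TU-695205:
  Base: filing + 25 years → 14 April 2028.
Terminal disclaimer: TU-948240 expires on the earlier of 10 January 2031 and 14 April 2028.

April 14, 2028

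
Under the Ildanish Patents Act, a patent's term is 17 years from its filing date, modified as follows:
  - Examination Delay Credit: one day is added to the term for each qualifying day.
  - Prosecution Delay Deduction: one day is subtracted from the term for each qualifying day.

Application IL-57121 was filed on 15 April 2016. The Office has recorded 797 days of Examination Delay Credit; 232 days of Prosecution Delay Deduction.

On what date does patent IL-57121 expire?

Base term: filing date + 17 years → 15 April 2033.
Examination Delay Credit: +797 days → 21 June 2035.
Prosecution Delay Deduction: −232 days → 1 November 2034.

2034-11-01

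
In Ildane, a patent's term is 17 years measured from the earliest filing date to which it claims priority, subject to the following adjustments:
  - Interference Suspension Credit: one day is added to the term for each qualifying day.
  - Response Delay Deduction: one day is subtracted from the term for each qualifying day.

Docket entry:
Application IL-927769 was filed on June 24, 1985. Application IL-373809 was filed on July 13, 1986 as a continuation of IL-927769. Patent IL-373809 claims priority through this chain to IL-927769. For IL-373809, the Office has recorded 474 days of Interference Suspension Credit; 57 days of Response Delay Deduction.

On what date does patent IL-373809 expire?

Earliest priority filing: 24 June 1985.
Base term: 24 June 1985 + 17 years → 24 June 2002.
Interference Suspension Credit: +474 days → 11 October 2003.
Response Delay Deduction: −57 days → 15 August 2003.

August 15, 2003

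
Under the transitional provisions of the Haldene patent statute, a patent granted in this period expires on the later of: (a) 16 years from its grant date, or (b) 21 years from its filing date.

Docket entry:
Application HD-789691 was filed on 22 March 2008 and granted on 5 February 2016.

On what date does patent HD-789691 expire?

2032-02-05

(a) grant + 16 years → 5 February 2032.
(b) filing + 21 years → 22 March 2029.
Later of the two: 5 February 2032.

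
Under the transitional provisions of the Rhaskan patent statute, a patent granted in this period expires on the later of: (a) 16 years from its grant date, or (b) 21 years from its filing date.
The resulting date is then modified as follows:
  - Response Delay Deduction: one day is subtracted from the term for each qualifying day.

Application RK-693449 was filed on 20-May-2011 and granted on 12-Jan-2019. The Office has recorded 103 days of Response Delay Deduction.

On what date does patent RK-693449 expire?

(a) grant + 16 years → 12 January 2035.
(b) filing + 21 years → 20 May 2032.
Later of the two: 12 January 2035.
Response Delay Deduction: −103 days → 1 October 2034.

2034-10-01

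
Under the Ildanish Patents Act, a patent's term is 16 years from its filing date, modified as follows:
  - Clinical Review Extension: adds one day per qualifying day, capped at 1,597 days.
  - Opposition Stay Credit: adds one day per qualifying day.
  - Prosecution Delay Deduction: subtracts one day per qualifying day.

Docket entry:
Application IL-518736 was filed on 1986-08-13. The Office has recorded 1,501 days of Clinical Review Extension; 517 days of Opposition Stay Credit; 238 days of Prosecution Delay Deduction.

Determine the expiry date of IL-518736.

Base term: filing date + 16 years → 13 August 2002.
Clinical Review Extension: 1501 days (within the 1597-day cap) → +1501 days → 22 September 2006.
Opposition Stay Credit: +517 days → 21 February 2008.
Prosecution Delay Deduction: −238 days → 28 June 2007.

June 28, 2007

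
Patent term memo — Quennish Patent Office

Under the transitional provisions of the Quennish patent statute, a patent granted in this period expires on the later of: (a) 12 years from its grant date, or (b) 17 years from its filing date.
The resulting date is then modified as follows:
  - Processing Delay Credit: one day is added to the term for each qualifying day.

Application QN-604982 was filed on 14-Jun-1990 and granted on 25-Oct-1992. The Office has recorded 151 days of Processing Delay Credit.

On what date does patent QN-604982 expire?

November 12, 2007

(a) grant + 12 years → 25 October 2004.
(b) filing + 17 years → 14 June 2007.
Later of the two: 14 June 2007.
Processing Delay Credit: +151 days → 12 November 2007.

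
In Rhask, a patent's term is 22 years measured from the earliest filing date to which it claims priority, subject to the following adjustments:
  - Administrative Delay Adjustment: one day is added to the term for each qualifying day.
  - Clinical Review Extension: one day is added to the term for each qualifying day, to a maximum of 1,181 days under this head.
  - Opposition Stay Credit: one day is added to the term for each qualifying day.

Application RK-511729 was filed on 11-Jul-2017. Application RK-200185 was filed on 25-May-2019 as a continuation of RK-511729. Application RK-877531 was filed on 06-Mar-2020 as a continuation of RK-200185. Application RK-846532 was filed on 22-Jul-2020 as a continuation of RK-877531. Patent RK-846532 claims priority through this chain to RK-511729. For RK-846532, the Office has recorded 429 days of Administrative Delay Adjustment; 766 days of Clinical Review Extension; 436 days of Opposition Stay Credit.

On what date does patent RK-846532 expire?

2043-12-28

Earliest priority filing: 11 July 2017.
Base term: 11 July 2017 + 22 years → 11 July 2039.
Administrative Delay Adjustment: +429 days → 12 September 2040.
Clinical Review Extension: 766 days (within the 1181-day cap) → +766 days → 18 October 2042.
Opposition Stay Credit: +436 days → 28 December 2043.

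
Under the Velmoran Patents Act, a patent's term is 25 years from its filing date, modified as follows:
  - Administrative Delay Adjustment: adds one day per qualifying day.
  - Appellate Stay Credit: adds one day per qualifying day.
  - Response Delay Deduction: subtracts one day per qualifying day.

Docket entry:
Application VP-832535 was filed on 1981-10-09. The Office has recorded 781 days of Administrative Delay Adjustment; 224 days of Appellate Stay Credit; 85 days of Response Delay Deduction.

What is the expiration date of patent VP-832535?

Base term: filing date + 25 years → 9 October 2006.
Administrative Delay Adjustment: +781 days → 28 November 2008.
Appellate Stay Credit: +224 days → 10 July 2009.
Response Delay Deduction: −85 days → 16 April 2009.

April 16, 2009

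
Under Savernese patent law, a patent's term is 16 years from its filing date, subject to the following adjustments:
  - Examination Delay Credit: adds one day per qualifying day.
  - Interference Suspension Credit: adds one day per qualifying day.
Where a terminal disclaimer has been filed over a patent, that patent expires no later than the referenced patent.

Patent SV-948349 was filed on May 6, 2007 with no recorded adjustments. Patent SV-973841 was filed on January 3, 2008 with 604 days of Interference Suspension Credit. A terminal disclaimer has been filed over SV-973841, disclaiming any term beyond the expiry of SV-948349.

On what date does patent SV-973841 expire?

2023-05-06

Natural term of SV-973841:
  Base: filing + 16 years → 3 January 2024.
  Interference Suspension Credit: +604 days → 29 August 2025.
Expiry of referenced patent SV-948349:
  Base: filing + 16 years → 6 May 2023.
Terminal disclaimer: SV-973841 expires on the earlier of 29 August 2025 and 6 May 2023.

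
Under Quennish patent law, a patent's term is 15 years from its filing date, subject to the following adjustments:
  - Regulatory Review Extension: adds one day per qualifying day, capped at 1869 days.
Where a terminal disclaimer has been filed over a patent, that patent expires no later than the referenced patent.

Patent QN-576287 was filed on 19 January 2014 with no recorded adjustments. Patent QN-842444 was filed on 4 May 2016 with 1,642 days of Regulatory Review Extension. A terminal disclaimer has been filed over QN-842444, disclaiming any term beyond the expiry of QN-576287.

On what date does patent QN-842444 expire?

January 19, 2029

Natural term of QN-842444:
  Base: filing + 15 years → 4 May 2031.
  Regulatory Review Extension: 1642 days (within the 1869-day cap) → +1642 days → 1 November 2035.
Expiry of referenced patent QN-576287:
  Base: filing + 15 years → 19 January 2029.
Terminal disclaimer: QN-842444 expires on the earlier of 1 November 2035 and 19 January 2029.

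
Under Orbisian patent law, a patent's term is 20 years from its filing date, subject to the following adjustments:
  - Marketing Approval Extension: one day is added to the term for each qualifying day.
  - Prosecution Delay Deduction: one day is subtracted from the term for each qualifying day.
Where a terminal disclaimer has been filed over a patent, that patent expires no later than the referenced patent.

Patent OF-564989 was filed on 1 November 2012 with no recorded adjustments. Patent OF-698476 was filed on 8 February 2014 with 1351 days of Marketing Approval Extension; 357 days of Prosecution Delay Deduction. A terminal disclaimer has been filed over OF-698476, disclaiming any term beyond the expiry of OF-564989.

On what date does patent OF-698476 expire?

2032-11-01

Natural term of OF-698476:
  Base: filing + 20 years → 8 February 2034.
  Marketing Approval Extension: +1351 days → 21 October 2037.
  Prosecution Delay Deduction: −357 days → 29 October 2036.
Expiry of referenced patent OF-564989:
  Base: filing + 20 years → 1 November 2032.
Terminal disclaimer: OF-698476 expires on the earlier of 29 October 2036 and 1 November 2032.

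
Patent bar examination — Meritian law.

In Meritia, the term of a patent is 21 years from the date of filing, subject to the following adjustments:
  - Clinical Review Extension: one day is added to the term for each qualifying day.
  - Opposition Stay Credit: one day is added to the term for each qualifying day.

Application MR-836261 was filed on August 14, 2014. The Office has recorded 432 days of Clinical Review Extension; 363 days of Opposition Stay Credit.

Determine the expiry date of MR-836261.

October 17, 2037

Base term: filing date + 21 years → 14 August 2035.
Clinical Review Extension: +432 days → 19 October 2036.
Opposition Stay Credit: +363 days → 17 October 2037.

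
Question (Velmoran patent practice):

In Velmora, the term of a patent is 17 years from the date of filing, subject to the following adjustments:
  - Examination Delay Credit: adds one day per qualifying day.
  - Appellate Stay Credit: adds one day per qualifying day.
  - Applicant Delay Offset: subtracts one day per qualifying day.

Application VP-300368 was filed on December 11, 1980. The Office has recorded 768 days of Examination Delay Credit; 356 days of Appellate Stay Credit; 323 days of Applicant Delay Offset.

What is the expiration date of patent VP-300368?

February 20, 2000

Base term: filing date + 17 years → 11 December 1997.
Examination Delay Credit: +768 days → 18 January 2000.
Appellate Stay Credit: +356 days → 8 January 2001.
Applicant Delay Offset: −323 days → 20 February 2000.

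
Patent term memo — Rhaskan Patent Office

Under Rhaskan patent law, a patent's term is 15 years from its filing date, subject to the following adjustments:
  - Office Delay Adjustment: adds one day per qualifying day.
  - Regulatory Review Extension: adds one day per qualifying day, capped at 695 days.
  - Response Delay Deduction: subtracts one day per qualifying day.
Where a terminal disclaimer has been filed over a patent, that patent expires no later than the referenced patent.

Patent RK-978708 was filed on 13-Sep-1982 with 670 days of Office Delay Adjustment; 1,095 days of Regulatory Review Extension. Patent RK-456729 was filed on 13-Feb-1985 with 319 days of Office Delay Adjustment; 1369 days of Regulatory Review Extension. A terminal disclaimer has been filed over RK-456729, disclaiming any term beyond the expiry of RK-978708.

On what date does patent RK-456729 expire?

June 9, 2001

Natural term of RK-456729:
  Base: filing + 15 years → 13 February 2000.
  Office Delay Adjustment: +319 days → 28 December 2000.
  Regulatory Review Extension: 1369 days claimed exceeds the 695-day cap, so +695 days → 23 November 2002.
Expiry of referenced patent RK-978708:
  Base: filing + 15 years → 13 September 1997.
  Office Delay Adjustment: +670 days → 15 July 1999.
  Regulatory Review Extension: 1095 days claimed exceeds the 695-day cap, so +695 days → 9 June 2001.
Terminal disclaimer: RK-456729 expires on the earlier of 23 November 2002 and 9 June 2001.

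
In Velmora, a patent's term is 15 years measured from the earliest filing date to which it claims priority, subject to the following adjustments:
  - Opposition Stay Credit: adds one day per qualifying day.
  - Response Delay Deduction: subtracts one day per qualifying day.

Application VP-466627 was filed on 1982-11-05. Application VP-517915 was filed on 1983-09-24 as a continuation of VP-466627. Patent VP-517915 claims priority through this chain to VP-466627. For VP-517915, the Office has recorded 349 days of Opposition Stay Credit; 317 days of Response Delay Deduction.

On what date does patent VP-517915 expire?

1997-12-07

Earliest priority filing: 5 November 1982.
Base term: 5 November 1982 + 15 years → 5 November 1997.
Opposition Stay Credit: +349 days → 20 October 1998.
Response Delay Deduction: −317 days → 7 December 1997.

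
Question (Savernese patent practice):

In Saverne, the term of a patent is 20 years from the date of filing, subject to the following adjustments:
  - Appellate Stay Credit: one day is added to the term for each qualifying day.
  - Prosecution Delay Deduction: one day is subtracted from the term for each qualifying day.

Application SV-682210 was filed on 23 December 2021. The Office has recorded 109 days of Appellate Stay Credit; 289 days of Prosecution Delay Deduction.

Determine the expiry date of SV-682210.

Base term: filing date + 20 years → 23 December 2041.
Appellate Stay Credit: +109 days → 11 April 2042.
Prosecution Delay Deduction: −289 days → 26 June 2041.

2041-06-26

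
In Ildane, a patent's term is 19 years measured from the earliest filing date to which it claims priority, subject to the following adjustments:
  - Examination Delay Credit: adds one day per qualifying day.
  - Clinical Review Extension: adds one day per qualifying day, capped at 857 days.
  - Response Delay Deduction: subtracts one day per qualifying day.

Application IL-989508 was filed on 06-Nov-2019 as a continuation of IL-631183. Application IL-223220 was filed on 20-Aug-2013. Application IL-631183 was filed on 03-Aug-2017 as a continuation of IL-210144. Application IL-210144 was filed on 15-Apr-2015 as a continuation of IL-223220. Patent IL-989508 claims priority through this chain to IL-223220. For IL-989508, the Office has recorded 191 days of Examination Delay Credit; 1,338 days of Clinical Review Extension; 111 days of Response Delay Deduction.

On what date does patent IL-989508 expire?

Earliest priority filing: 20 August 2013.
Base term: 20 August 2013 + 19 years → 20 August 2032.
Examination Delay Credit: +191 days → 27 February 2033.
Clinical Review Extension: 1338 days claimed exceeds the 857-day cap, so +857 days → 4 July 2035.
Response Delay Deduction: −111 days → 15 March 2035.

March 15, 2035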